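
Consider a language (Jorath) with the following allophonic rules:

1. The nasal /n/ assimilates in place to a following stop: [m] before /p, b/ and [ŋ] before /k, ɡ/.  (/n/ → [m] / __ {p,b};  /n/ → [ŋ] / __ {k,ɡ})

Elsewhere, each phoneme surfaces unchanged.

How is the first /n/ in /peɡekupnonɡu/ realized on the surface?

[n]

/n/ (between /p/ and /o/): rule 1 targets it, but not before a labial or velar stop → unchanged [n].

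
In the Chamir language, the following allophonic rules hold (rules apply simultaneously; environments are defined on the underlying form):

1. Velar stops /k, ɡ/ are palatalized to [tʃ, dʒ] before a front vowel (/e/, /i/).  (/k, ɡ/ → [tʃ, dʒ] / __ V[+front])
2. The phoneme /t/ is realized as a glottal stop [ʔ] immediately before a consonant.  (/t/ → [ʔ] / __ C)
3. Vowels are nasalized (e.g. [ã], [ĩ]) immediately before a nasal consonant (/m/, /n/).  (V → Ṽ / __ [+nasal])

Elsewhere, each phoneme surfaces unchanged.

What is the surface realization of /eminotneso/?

[ẽmĩnoʔneso]

Rule 3 applies to /e/ (word-initial: before a nasal consonant) → [ẽ].
/m/ (between /e/ and /i/) is unaffected → [m].
/i/ meets the environment for rule 3 (before a nasal consonant) → [ĩ].
/n/ (between /i/ and /o/) is unaffected → [n].
/o/ (between /n/ and /t/): rule 3 targets it, but not before a nasal consonant → unchanged [o].
Rule 2 applies to /t/ (between /o/ and /n/: immediately before a consonant) → [ʔ].
/n/ stays [n].
/e/ — between /n/ and /s/; rule 3 does not apply here → [e].
/s/ (between /e/ and /o/): no rule targets it → [s].
/o/ (word-final): rule 3 targets it, but not before a nasal consonant → unchanged [o].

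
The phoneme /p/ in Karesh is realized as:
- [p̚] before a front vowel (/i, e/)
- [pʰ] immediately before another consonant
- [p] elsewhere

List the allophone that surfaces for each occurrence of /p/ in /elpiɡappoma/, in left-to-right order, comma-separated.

[p̚], [pʰ], [p]

Occurrence 1 (position 3): before a front vowel (/i, e/) → [p̚].
Occurrence 2 (position 7): immediately before another consonant → [pʰ].
Occurrence 3 (position 8): no conditioning environment matches → elsewhere allophone [p].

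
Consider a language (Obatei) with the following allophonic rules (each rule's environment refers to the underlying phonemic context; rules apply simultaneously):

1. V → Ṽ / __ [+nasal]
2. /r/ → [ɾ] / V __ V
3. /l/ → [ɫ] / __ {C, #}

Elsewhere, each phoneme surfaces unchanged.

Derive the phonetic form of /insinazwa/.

/i/ — word-initial, before a nasal consonant — surfaces as [ĩ] (rule 1).
/i/ — between /s/ and /n/, before a nasal consonant — surfaces as [ĩ] (rule 1).
/a/ — between /n/ and /z/; rule 1 does not apply here → [a].
/a/ (word-final) fails the environment for rule 1, so it stays [a].

[ĩnsĩnazwa]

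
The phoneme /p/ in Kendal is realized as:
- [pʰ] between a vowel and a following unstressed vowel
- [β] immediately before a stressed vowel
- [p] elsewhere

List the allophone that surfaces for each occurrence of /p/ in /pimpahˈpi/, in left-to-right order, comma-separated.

[p], [p], [β]

Occurrence 1 (position 1): no conditioning environment matches → elsewhere allophone [p].
Occurrence 2 (position 4): no conditioning environment matches → elsewhere allophone [p].
Occurrence 3 (position 7): immediately before a stressed vowel → [β].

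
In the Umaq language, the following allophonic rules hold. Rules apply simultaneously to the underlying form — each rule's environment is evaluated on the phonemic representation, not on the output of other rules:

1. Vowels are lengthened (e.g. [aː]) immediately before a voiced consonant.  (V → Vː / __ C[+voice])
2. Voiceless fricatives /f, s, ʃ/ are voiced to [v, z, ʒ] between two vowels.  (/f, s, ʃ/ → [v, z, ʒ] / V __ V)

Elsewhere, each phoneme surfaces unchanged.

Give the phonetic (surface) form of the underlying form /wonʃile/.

[woːnʃiːle]

/w/ (word-initial) is unaffected → [w].
/o/ (between /w/ and /n/) occurs before a voiced consonant → [oː] by rule 1.
/n/ stays [n].
/ʃ/ (between /n/ and /i/) is in the target of rule 2 but the environment (between two vowels) is not met → [ʃ].
/i/ (between /ʃ/ and /l/): before a voiced consonant, so rule 1 applies → [iː].
/l/ (between /i/ and /e/): no rule targets it → [l].
/e/ — word-final; rule 1 does not apply here → [e].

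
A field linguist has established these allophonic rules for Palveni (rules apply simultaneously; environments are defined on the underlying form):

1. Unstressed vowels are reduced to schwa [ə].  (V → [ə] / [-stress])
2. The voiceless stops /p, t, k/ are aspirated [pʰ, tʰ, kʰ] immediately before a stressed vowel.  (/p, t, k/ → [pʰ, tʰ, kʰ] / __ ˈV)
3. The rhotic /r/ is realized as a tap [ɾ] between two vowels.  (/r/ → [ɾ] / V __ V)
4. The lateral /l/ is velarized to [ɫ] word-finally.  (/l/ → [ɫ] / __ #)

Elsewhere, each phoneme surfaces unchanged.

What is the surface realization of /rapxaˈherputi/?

[rəpxəˈherpətə]

/r/ — word-initial; rule 3 does not apply here → [r].
/a/ — between /r/ and /p/, in an unstressed syllable — surfaces as [ə] (rule 1).
/p/ (between /a/ and /x/) fails the environment for rule 2, so it stays [p].
/x/ — not in any rule's target class → [x].
/a/ (between /x/ and /h/): in an unstressed syllable, so rule 1 applies → [ə].
/h/ (between /a/ and /e/): no rule targets it → [h].
/e/ (between /h/ and /r/) fails the environment for rule 1, so it stays [e].
/r/ (between /e/ and /p/): rule 3 targets it, but not between two vowels → unchanged [r].
/p/ (between /r/ and /u/) fails the environment for rule 2, so it stays [p].
/u/ (between /p/ and /t/) occurs in an unstressed syllable → [ə] by rule 1.
/t/ — between /u/ and /i/; rule 2 does not apply here → [t].
/i/ (word-final): in an unstressed syllable, so rule 1 applies → [ə].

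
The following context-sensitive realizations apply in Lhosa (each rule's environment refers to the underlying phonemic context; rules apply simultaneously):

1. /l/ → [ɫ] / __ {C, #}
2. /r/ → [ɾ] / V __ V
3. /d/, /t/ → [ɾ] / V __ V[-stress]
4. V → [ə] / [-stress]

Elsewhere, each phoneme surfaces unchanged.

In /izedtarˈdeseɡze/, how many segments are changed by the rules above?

5

Segments that undergo a rule: /i/ → [ə] (rule 4); /e/ → [ə] (rule 4); /a/ → [ə] (rule 4); /e/ → [ə] (rule 4); /e/ → [ə] (rule 4).
All other segments surface unchanged.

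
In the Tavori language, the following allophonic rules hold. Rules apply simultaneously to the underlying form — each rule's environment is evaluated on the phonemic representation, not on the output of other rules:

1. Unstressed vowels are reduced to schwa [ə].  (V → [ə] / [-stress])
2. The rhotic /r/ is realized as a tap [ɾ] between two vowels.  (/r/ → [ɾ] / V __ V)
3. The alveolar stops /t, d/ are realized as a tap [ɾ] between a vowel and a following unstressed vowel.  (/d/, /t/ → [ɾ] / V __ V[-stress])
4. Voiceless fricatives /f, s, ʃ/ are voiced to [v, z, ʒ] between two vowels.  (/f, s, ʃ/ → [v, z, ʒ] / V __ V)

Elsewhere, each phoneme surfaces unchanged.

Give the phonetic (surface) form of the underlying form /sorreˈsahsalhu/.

[sərrəˈzahsəlhə]

/s/ (word-initial): rule 4 targets it, but not between two vowels → unchanged [s].
/o/ meets the environment for rule 1 (in an unstressed syllable) → [ə].
/r/ (between /o/ and /r/) fails the environment for rule 2, so it stays [r].
/r/ (between /r/ and /e/) fails the environment for rule 2, so it stays [r].
/e/ (between /r/ and /s/) occurs in an unstressed syllable → [ə] by rule 1.
/s/ — between /e/ and /a/, between two vowels — surfaces as [z] (rule 4).
/a/ (between /s/ and /h/) fails the environment for rule 1, so it stays [a].
/h/ stays [h].
/s/ (between /h/ and /a/) is in the target of rule 4 but the environment (between two vowels) is not met → [s].
/a/ (between /s/ and /l/) occurs in an unstressed syllable → [ə] by rule 1.
/l/ (between /a/ and /h/): no rule targets it → [l].
/h/ — not in any rule's target class → [h].
/u/ (word-final): in an unstressed syllable, so rule 1 applies → [ə].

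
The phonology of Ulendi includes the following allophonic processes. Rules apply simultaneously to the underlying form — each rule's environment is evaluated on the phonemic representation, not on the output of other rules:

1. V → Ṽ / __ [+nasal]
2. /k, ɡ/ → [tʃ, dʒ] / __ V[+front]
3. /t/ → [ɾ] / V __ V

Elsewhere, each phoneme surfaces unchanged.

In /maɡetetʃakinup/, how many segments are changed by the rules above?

4

Segments that undergo a rule: /ɡ/ → [dʒ] (rule 2); /t/ → [ɾ] (rule 3); /k/ → [tʃ] (rule 2); /i/ → [ĩ] (rule 1).
All other segments surface unchanged.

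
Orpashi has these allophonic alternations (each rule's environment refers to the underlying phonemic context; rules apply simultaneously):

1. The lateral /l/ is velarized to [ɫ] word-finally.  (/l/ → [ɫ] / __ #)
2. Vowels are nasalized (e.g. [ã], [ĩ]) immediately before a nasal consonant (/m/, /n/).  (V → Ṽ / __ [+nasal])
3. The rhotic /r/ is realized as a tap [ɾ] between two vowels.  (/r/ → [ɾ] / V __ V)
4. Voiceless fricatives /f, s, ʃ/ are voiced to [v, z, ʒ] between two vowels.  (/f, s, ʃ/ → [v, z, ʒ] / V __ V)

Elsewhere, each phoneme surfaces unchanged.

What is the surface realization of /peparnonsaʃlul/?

/p/ — not in any rule's target class → [p].
/e/ (between /p/ and /p/) fails the environment for rule 2, so it stays [e].
/p/ (between /e/ and /a/) is unaffected → [p].
/a/ (between /p/ and /r/) fails the environment for rule 2, so it stays [a].
/r/ (between /a/ and /n/) fails the environment for rule 3, so it stays [r].
/n/ (between /r/ and /o/) is unaffected → [n].
/o/ (between /n/ and /n/) occurs before a nasal consonant → [õ] by rule 2.
/n/ (between /o/ and /s/) is unaffected → [n].
/s/ — between /n/ and /a/; rule 4 does not apply here → [s].
/a/ — between /s/ and /ʃ/; rule 2 does not apply here → [a].
/ʃ/ (between /a/ and /l/) fails the environment for rule 4, so it stays [ʃ].
/l/ (between /ʃ/ and /u/): rule 1 targets it, but not word-finally → unchanged [l].
/u/ (between /l/ and /l/) is in the target of rule 2 but the environment (before a nasal consonant) is not met → [u].
Rule 1 applies to /l/ (word-final: word-finally) → [ɫ].

[peparnõnsaʃluɫ]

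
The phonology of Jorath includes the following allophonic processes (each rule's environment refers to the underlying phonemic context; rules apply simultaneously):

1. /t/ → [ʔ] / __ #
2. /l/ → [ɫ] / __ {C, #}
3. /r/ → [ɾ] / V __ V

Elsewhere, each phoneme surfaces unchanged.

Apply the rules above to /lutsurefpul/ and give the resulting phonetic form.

[lutsuɾefpuɫ]

/l/ (word-initial) fails the environment for rule 2, so it stays [l].
/u/ — not in any rule's target class → [u].
/t/ — between /u/ and /s/; rule 1 does not apply here → [t].
/s/ (between /t/ and /u/): no rule targets it → [s].
/u/ — not in any rule's target class → [u].
/r/ (between /u/ and /e/): between two vowels, so rule 3 applies → [ɾ].
/e/ stays [e].
/f/ (between /e/ and /p/): no rule targets it → [f].
/p/ (between /f/ and /u/): no rule targets it → [p].
/u/ stays [u].
/l/ meets the environment for rule 2 (word-finally or immediately before a consonant) → [ɫ].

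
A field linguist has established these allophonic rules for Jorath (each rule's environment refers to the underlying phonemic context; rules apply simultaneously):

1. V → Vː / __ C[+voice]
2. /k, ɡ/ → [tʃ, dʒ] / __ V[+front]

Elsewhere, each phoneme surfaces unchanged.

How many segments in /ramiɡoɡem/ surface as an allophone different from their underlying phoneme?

5

Segments that undergo a rule: /a/ → [aː] (rule 1); /i/ → [iː] (rule 1); /o/ → [oː] (rule 1); /ɡ/ → [dʒ] (rule 2); /e/ → [eː] (rule 1).
All other segments surface unchanged.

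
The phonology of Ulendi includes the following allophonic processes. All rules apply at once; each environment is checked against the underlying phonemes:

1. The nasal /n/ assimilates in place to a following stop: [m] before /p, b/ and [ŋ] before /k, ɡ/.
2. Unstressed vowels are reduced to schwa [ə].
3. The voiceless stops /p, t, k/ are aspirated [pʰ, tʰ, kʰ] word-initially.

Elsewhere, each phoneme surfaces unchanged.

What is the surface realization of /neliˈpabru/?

[nələˈpabrə]

/n/ (word-initial) fails the environment for rule 1, so it stays [n].
Rule 2 applies to /e/ (between /n/ and /l/: in an unstressed syllable) → [ə].
/l/ stays [l].
/i/ (between /l/ and /p/) occurs in an unstressed syllable → [ə] by rule 2.
/p/ (between /i/ and /a/): rule 3 targets it, but not word-initially → unchanged [p].
/a/ (between /p/ and /b/) is in the target of rule 2 but the environment (in an unstressed syllable) is not met → [a].
/b/ (between /a/ and /r/): no rule targets it → [b].
/r/ (between /b/ and /u/): no rule targets it → [r].
/u/ — word-final, in an unstressed syllable — surfaces as [ə] (rule 2).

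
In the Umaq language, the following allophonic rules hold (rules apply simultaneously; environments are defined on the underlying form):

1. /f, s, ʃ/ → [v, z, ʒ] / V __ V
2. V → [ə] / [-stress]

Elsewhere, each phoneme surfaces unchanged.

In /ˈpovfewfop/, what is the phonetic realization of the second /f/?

[f]

/f/ (between /w/ and /o/): rule 1 targets it, but not between two vowels → unchanged [f].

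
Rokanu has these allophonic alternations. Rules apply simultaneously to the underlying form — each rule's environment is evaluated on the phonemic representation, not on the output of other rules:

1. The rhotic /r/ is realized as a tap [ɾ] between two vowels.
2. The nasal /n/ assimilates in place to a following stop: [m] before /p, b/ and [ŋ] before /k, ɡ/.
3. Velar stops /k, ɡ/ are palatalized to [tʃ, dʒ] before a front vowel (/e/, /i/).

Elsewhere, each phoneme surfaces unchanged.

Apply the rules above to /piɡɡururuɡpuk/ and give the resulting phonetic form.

/p/ — not in any rule's target class → [p].
/i/ stays [i].
/ɡ/ (between /i/ and /ɡ/) fails the environment for rule 3, so it stays [ɡ].
/ɡ/ (between /ɡ/ and /u/) fails the environment for rule 3, so it stays [ɡ].
/u/ stays [u].
/r/ — between /u/ and /u/, between two vowels — surfaces as [ɾ] (rule 1).
/u/ stays [u].
Rule 1 applies to /r/ (between /u/ and /u/: between two vowels) → [ɾ].
/u/ — not in any rule's target class → [u].
/ɡ/ (between /u/ and /p/) is in the target of rule 3 but the environment (before a front vowel) is not met → [ɡ].
/p/ (between /ɡ/ and /u/): no rule targets it → [p].
/u/ (between /p/ and /k/): no rule targets it → [u].
/k/ — word-final; rule 3 does not apply here → [k].

[piɡɡuɾuɾuɡpuk]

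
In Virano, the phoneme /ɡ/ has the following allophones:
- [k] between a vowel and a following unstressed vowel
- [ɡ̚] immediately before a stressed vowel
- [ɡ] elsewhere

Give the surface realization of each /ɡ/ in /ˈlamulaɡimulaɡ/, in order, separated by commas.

Occurrence 1 (position 7): between a vowel and a following unstressed vowel → [k].
Occurrence 2 (position 13): no conditioning environment matches → elsewhere allophone [ɡ].

[k], [ɡ]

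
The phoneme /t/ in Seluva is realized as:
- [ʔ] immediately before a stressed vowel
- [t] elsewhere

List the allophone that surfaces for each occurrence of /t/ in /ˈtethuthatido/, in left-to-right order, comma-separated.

Occurrence 1 (position 1): immediately before a stressed vowel → [ʔ].
Occurrence 2 (position 3): no conditioning environment matches → elsewhere allophone [t].
Occurrence 3 (position 6): no conditioning environment matches → elsewhere allophone [t].
Occurrence 4 (position 9): no conditioning environment matches → elsewhere allophone [t].

[ʔ], [t], [t], [t]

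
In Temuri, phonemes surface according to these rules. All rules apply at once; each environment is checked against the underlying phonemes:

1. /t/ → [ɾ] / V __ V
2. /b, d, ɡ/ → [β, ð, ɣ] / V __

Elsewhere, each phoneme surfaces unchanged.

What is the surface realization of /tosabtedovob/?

[tosaβteðovoβ]

/t/ (word-initial) fails the environment for rule 1, so it stays [t].
/b/ — between /a/ and /t/, immediately after a vowel — surfaces as [β] (rule 2).
/t/ (between /b/ and /e/) fails the environment for rule 1, so it stays [t].
/d/ (between /e/ and /o/) occurs immediately after a vowel → [ð] by rule 2.
/b/ — word-final, immediately after a vowel — surfaces as [β] (rule 2).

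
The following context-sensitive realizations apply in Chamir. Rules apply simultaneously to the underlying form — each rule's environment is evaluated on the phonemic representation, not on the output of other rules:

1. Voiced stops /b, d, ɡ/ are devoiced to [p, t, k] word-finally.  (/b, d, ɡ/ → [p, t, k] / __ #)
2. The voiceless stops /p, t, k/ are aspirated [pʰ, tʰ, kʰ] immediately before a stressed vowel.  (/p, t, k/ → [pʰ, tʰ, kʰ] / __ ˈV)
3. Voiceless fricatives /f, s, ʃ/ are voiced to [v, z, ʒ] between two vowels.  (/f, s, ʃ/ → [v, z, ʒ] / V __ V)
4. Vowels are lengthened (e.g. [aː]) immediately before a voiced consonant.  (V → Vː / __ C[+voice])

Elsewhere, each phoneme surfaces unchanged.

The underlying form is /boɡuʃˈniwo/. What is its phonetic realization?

/b/ (word-initial): rule 1 targets it, but not word-finally → unchanged [b].
Rule 4 applies to /o/ (between /b/ and /ɡ/: before a voiced consonant) → [oː].
/ɡ/ (between /o/ and /u/) fails the environment for rule 1, so it stays [ɡ].
/u/ (between /ɡ/ and /ʃ/) fails the environment for rule 4, so it stays [u].
/ʃ/ (between /u/ and /n/) is in the target of rule 3 but the environment (between two vowels) is not met → [ʃ].
/i/ (between /n/ and /w/) occurs before a voiced consonant → [iː] by rule 4.
/o/ — word-final; rule 4 does not apply here → [o].

[boːɡuʃˈniːwo]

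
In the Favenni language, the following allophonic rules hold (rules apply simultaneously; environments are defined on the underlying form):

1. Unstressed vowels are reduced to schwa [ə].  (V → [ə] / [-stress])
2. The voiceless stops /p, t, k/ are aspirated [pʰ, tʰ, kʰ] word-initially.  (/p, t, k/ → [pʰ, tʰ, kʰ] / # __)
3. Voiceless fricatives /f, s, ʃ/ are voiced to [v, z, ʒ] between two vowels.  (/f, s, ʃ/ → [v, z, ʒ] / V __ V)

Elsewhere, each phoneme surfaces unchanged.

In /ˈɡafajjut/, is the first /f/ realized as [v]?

Yes

/f/ — between /a/ and /a/, between two vowels — surfaces as [v] (rule 3).
The actual realization is [v], which matches [v].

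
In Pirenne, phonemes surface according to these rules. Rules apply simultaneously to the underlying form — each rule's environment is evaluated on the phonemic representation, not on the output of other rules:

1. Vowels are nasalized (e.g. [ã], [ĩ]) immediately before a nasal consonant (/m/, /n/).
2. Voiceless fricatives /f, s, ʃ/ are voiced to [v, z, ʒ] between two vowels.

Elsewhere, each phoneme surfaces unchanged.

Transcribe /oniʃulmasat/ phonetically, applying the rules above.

[õniʒulmazat]

/o/ (word-initial) occurs before a nasal consonant → [õ] by rule 1.
/n/ — not in any rule's target class → [n].
/i/ (between /n/ and /ʃ/) is in the target of rule 1 but the environment (before a nasal consonant) is not met → [i].
/ʃ/ (between /i/ and /u/) occurs between two vowels → [ʒ] by rule 2.
/u/ (between /ʃ/ and /l/) fails the environment for rule 1, so it stays [u].
/l/ stays [l].
/m/ — not in any rule's target class → [m].
/a/ (between /m/ and /s/): rule 1 targets it, but not before a nasal consonant → unchanged [a].
Rule 2 applies to /s/ (between /a/ and /a/: between two vowels) → [z].
/a/ (between /s/ and /t/) fails the environment for rule 1, so it stays [a].
/t/ — not in any rule's target class → [t].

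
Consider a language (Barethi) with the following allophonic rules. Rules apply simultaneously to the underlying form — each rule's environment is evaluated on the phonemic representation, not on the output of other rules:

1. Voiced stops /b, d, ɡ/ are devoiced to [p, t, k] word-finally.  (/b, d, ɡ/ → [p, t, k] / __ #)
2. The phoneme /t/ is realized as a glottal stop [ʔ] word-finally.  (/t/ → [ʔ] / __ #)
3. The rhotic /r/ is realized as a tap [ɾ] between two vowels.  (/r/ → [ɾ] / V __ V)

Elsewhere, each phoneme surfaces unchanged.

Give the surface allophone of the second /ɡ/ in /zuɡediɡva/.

/ɡ/ (between /i/ and /v/) is in the target of rule 1 but the environment (word-finally) is not met → [ɡ].

[ɡ]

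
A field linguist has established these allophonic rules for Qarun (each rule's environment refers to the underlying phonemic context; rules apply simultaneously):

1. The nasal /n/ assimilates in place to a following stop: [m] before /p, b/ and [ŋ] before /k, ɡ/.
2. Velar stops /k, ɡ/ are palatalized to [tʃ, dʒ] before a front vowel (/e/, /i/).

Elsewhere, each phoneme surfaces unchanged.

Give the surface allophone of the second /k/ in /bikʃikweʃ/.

/k/ — between /i/ and /w/; rule 2 does not apply here → [k].

[k]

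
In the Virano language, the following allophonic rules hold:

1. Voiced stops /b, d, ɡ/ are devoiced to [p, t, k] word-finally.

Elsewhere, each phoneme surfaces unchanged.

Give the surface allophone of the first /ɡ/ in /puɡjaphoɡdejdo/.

/ɡ/ — between /u/ and /j/; rule 1 does not apply here → [ɡ].

[ɡ]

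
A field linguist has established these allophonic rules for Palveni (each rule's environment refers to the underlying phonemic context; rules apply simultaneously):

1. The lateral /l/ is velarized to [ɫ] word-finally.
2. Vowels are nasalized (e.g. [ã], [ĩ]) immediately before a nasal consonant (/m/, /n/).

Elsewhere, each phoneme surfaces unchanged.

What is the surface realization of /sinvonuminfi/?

/s/ (word-initial): no rule targets it → [s].
/i/ (between /s/ and /n/): before a nasal consonant, so rule 2 applies → [ĩ].
/n/ stays [n].
/v/ (between /n/ and /o/) is unaffected → [v].
/o/ (between /v/ and /n/): before a nasal consonant, so rule 2 applies → [õ].
/n/ (between /o/ and /u/) is unaffected → [n].
/u/ (between /n/ and /m/) occurs before a nasal consonant → [ũ] by rule 2.
/m/ (between /u/ and /i/): no rule targets it → [m].
/i/ meets the environment for rule 2 (before a nasal consonant) → [ĩ].
/n/ stays [n].
/f/ stays [f].
/i/ (word-final): rule 2 targets it, but not before a nasal consonant → unchanged [i].

[sĩnvõnũmĩnfi]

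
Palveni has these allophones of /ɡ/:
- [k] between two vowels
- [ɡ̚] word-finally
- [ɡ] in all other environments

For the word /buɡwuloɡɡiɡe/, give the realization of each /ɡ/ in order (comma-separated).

[ɡ], [ɡ], [ɡ], [k]

Occurrence 1 (position 3): no conditioning environment matches → elsewhere allophone [ɡ].
Occurrence 2 (position 8): no conditioning environment matches → elsewhere allophone [ɡ].
Occurrence 3 (position 9): no conditioning environment matches → elsewhere allophone [ɡ].
Occurrence 4 (position 11): between two vowels → [k].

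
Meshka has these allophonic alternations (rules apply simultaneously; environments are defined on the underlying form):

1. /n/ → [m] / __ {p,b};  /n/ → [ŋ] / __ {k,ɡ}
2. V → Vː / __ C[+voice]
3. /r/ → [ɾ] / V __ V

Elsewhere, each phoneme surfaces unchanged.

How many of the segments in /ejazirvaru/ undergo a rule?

Segments that undergo a rule: /e/ → [eː] (rule 2); /a/ → [aː] (rule 2); /i/ → [iː] (rule 2); /a/ → [aː] (rule 2); /r/ → [ɾ] (rule 3).
All other segments surface unchanged.

5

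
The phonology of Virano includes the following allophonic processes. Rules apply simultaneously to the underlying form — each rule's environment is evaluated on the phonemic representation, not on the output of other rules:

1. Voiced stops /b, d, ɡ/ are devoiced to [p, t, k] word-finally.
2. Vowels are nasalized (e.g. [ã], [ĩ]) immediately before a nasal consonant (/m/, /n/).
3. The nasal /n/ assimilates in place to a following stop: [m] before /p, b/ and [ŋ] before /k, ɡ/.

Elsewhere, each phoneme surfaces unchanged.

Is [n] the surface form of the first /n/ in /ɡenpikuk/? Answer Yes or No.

/n/ (between /e/ and /p/): before a labial or velar stop, so rule 3 applies → [m].
The actual realization is [m], not [n].

No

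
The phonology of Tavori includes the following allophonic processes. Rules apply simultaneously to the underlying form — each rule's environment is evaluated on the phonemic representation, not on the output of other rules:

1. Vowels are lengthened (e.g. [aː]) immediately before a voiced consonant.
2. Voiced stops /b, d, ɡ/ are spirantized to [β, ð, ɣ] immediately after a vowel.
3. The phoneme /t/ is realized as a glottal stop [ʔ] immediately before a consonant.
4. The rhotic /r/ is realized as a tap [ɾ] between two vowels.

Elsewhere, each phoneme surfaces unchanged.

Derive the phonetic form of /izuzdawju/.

[iːzuːzdaːwju]

/i/ — word-initial, before a voiced consonant — surfaces as [iː] (rule 1).
/z/ (between /i/ and /u/) is unaffected → [z].
/u/ meets the environment for rule 1 (before a voiced consonant) → [uː].
/z/ (between /u/ and /d/): no rule targets it → [z].
/d/ (between /z/ and /a/): rule 2 targets it, but not immediately after a vowel → unchanged [d].
/a/ — between /d/ and /w/, before a voiced consonant — surfaces as [aː] (rule 1).
/w/ stays [w].
/j/ — not in any rule's target class → [j].
/u/ — word-final; rule 1 does not apply here → [u].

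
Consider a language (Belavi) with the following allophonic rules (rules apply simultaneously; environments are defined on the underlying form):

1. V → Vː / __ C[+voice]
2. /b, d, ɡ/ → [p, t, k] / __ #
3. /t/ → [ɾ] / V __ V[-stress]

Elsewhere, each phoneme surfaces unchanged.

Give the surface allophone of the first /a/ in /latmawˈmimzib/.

/a/ (between /l/ and /t/): rule 1 targets it, but not before a voiced consonant → unchanged [a].

[a]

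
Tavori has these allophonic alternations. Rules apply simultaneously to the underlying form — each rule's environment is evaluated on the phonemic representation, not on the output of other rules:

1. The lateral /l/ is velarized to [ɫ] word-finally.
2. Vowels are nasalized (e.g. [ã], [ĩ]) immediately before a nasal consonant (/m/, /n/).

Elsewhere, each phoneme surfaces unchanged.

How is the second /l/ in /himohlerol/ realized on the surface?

[ɫ]

/l/ meets the environment for rule 1 (word-finally) → [ɫ].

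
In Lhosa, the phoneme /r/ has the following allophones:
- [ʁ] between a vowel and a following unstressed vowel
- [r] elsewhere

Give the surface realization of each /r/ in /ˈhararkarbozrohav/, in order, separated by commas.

[ʁ], [r], [r], [r]

Occurrence 1 (position 3): between a vowel and a following unstressed vowel → [ʁ].
Occurrence 2 (position 5): no conditioning environment matches → elsewhere allophone [r].
Occurrence 3 (position 8): no conditioning environment matches → elsewhere allophone [r].
Occurrence 4 (position 12): no conditioning environment matches → elsewhere allophone [r].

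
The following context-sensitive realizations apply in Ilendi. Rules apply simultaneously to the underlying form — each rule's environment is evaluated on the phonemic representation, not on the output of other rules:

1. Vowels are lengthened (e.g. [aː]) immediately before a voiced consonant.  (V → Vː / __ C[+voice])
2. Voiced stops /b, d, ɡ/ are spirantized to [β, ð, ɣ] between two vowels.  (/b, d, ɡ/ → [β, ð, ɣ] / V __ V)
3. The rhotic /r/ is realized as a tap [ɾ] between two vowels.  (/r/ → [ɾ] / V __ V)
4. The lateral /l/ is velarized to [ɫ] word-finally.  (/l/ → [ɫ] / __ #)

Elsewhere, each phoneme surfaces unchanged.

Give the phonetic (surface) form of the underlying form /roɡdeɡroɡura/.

[roːɡdeːɡroːɣuːɾa]

/r/ (word-initial): rule 3 targets it, but not between two vowels → unchanged [r].
/o/ meets the environment for rule 1 (before a voiced consonant) → [oː].
/ɡ/ — between /o/ and /d/; rule 2 does not apply here → [ɡ].
/d/ — between /ɡ/ and /e/; rule 2 does not apply here → [d].
/e/ meets the environment for rule 1 (before a voiced consonant) → [eː].
/ɡ/ (between /e/ and /r/): rule 2 targets it, but not between two vowels → unchanged [ɡ].
/r/ (between /ɡ/ and /o/): rule 3 targets it, but not between two vowels → unchanged [r].
/o/ — between /r/ and /ɡ/, before a voiced consonant — surfaces as [oː] (rule 1).
/ɡ/ (between /o/ and /u/) occurs between two vowels → [ɣ] by rule 2.
/u/ meets the environment for rule 1 (before a voiced consonant) → [uː].
Rule 3 applies to /r/ (between /u/ and /a/: between two vowels) → [ɾ].
/a/ — word-final; rule 1 does not apply here → [a].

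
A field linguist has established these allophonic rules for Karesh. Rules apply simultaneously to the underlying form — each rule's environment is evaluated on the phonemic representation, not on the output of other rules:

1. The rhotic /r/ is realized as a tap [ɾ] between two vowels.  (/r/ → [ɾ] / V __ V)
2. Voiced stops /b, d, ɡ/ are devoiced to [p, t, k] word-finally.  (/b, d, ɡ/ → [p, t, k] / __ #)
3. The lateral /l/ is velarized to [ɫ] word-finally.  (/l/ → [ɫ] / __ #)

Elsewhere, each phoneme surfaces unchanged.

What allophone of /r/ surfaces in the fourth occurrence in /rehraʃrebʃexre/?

/r/ (between /x/ and /e/): rule 1 targets it, but not between two vowels → unchanged [r].

[r]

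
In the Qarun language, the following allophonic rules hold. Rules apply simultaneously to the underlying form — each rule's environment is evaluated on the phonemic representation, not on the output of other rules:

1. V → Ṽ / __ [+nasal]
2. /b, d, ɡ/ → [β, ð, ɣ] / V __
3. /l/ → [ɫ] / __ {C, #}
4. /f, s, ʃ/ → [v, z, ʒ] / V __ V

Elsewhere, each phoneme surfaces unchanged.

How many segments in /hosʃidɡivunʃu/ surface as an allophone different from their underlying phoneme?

2

Segments that undergo a rule: /d/ → [ð] (rule 2); /u/ → [ũ] (rule 1).
All other segments surface unchanged.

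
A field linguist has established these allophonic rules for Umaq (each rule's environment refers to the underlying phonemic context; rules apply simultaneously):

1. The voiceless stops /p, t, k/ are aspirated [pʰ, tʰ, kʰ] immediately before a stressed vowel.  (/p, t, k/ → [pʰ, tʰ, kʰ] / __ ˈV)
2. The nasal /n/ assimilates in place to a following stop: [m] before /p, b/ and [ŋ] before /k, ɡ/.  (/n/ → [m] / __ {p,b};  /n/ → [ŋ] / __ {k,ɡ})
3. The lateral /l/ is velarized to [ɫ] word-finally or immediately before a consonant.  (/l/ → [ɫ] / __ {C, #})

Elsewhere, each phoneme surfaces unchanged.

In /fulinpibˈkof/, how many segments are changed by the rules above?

2

Segments that undergo a rule: /n/ → [m] (rule 2); /k/ → [kʰ] (rule 1).
All other segments surface unchanged.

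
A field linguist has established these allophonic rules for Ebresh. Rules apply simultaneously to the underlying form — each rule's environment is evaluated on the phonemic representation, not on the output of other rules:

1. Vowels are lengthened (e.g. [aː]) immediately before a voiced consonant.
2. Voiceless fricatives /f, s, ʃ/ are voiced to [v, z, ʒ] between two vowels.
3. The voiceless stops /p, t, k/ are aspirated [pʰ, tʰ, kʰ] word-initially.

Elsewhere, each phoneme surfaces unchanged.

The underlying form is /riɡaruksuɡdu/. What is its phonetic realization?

[riːɡaːruksuːɡdu]

/r/ (word-initial): no rule targets it → [r].
/i/ (between /r/ and /ɡ/) occurs before a voiced consonant → [iː] by rule 1.
/ɡ/ stays [ɡ].
/a/ (between /ɡ/ and /r/): before a voiced consonant, so rule 1 applies → [aː].
/r/ stays [r].
/u/ (between /r/ and /k/) is in the target of rule 1 but the environment (before a voiced consonant) is not met → [u].
/k/ (between /u/ and /s/) fails the environment for rule 3, so it stays [k].
/s/ (between /k/ and /u/) fails the environment for rule 2, so it stays [s].
/u/ (between /s/ and /ɡ/): before a voiced consonant, so rule 1 applies → [uː].
/ɡ/ (between /u/ and /d/): no rule targets it → [ɡ].
/d/ (between /ɡ/ and /u/): no rule targets it → [d].
/u/ — word-final; rule 1 does not apply here → [u].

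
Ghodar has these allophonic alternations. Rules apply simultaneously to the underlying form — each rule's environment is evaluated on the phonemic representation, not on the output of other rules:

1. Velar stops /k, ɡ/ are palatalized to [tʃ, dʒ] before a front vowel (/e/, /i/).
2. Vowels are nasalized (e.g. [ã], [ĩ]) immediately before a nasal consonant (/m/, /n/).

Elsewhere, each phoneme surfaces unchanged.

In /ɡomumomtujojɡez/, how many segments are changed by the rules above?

4

Segments that undergo a rule: /o/ → [õ] (rule 2); /u/ → [ũ] (rule 2); /o/ → [õ] (rule 2); /ɡ/ → [dʒ] (rule 1).
All other segments surface unchanged.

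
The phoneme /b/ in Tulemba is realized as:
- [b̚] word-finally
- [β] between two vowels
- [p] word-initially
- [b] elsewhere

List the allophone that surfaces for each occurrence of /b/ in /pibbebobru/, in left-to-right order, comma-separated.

[b], [b], [β], [b]

Occurrence 1 (position 3): no conditioning environment matches → elsewhere allophone [b].
Occurrence 2 (position 4): no conditioning environment matches → elsewhere allophone [b].
Occurrence 3 (position 6): between two vowels → [β].
Occurrence 4 (position 8): no conditioning environment matches → elsewhere allophone [b].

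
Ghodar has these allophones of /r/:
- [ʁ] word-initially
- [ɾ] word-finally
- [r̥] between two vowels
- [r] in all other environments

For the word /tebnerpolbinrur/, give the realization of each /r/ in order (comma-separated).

[r], [r], [ɾ]

Occurrence 1 (position 6): no conditioning environment matches → elsewhere allophone [r].
Occurrence 2 (position 13): no conditioning environment matches → elsewhere allophone [r].
Occurrence 3 (position 15): word-finally → [ɾ].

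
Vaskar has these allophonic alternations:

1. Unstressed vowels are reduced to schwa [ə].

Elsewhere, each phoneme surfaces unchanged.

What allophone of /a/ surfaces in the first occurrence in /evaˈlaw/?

[ə]

/a/ (between /v/ and /l/): in an unstressed syllable, so rule 1 applies → [ə].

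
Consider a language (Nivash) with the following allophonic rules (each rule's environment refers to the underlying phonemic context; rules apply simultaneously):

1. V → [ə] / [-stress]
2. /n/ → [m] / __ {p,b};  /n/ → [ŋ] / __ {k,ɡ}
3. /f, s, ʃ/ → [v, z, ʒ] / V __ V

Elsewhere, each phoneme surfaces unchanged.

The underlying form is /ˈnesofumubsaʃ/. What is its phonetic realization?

/n/ (word-initial) is in the target of rule 2 but the environment (before a labial or velar stop) is not met → [n].
/e/ (between /n/ and /s/) is in the target of rule 1 but the environment (in an unstressed syllable) is not met → [e].
/s/ — between /e/ and /o/, between two vowels — surfaces as [z] (rule 3).
/o/ (between /s/ and /f/) occurs in an unstressed syllable → [ə] by rule 1.
/f/ (between /o/ and /u/) occurs between two vowels → [v] by rule 3.
/u/ (between /f/ and /m/) occurs in an unstressed syllable → [ə] by rule 1.
/m/ (between /u/ and /u/): no rule targets it → [m].
/u/ meets the environment for rule 1 (in an unstressed syllable) → [ə].
/b/ — not in any rule's target class → [b].
/s/ (between /b/ and /a/) is in the target of rule 3 but the environment (between two vowels) is not met → [s].
Rule 1 applies to /a/ (between /s/ and /ʃ/: in an unstressed syllable) → [ə].
/ʃ/ (word-final) fails the environment for rule 3, so it stays [ʃ].

[ˈnezəvəməbsəʃ]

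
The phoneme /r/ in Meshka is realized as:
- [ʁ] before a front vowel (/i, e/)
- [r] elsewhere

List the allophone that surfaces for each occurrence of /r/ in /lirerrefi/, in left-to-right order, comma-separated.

[ʁ], [r], [ʁ]

Occurrence 1 (position 3): before a front vowel (/i, e/) → [ʁ].
Occurrence 2 (position 5): no conditioning environment matches → elsewhere allophone [r].
Occurrence 3 (position 6): before a front vowel (/i, e/) → [ʁ].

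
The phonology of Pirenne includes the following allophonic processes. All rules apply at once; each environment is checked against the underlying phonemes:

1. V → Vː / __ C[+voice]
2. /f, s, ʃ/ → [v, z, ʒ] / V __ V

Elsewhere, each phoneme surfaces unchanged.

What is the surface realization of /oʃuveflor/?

/o/ (word-initial) fails the environment for rule 1, so it stays [o].
/ʃ/ meets the environment for rule 2 (between two vowels) → [ʒ].
/u/ (between /ʃ/ and /v/): before a voiced consonant, so rule 1 applies → [uː].
/v/ stays [v].
/e/ (between /v/ and /f/): rule 1 targets it, but not before a voiced consonant → unchanged [e].
/f/ (between /e/ and /l/) is in the target of rule 2 but the environment (between two vowels) is not met → [f].
/l/ — not in any rule's target class → [l].
/o/ (between /l/ and /r/) occurs before a voiced consonant → [oː] by rule 1.
/r/ — not in any rule's target class → [r].

[oʒuːvefloːr]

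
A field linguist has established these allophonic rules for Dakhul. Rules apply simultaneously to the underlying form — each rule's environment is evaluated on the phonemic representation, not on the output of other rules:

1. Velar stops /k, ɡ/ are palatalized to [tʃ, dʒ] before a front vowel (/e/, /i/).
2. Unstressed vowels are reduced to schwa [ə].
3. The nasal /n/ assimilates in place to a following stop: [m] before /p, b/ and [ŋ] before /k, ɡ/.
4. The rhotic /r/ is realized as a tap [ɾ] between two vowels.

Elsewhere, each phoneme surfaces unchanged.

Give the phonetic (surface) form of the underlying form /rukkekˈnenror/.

/r/ (word-initial) fails the environment for rule 4, so it stays [r].
/u/ meets the environment for rule 2 (in an unstressed syllable) → [ə].
/k/ (between /u/ and /k/): rule 1 targets it, but not before a front vowel → unchanged [k].
/k/ — between /k/ and /e/, before a front vowel — surfaces as [tʃ] (rule 1).
/e/ (between /k/ and /k/): in an unstressed syllable, so rule 2 applies → [ə].
/k/ (between /e/ and /n/): rule 1 targets it, but not before a front vowel → unchanged [k].
/n/ — between /k/ and /e/; rule 3 does not apply here → [n].
/e/ — between /n/ and /n/; rule 2 does not apply here → [e].
/n/ — between /e/ and /r/; rule 3 does not apply here → [n].
/r/ (between /n/ and /o/) is in the target of rule 4 but the environment (between two vowels) is not met → [r].
/o/ meets the environment for rule 2 (in an unstressed syllable) → [ə].
/r/ — word-final; rule 4 does not apply here → [r].

[rəktʃəkˈnenrər]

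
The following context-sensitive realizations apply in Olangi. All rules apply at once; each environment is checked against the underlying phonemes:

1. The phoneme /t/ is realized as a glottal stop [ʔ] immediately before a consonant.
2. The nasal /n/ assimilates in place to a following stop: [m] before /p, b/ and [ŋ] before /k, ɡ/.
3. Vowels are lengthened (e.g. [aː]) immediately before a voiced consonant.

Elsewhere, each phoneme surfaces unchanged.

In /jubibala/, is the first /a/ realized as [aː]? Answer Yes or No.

Yes

/a/ (between /b/ and /l/): before a voiced consonant, so rule 3 applies → [aː].
The actual realization is [aː], which matches [aː].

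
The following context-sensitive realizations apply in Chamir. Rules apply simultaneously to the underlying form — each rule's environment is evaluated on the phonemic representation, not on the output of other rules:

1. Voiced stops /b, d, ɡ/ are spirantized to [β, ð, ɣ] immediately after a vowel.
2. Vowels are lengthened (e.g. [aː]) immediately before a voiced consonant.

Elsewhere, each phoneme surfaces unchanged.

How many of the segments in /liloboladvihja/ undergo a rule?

6

Segments that undergo a rule: /i/ → [iː] (rule 2); /o/ → [oː] (rule 2); /b/ → [β] (rule 1); /o/ → [oː] (rule 2); /a/ → [aː] (rule 2); /d/ → [ð] (rule 1).
All other segments surface unchanged.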